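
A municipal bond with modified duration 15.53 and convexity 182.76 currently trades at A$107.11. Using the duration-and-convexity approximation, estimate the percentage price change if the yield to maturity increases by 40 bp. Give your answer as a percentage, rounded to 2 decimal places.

-6.07%

Duration effect: -D_mod·Δy = -15.53 × (+0.004) = -0.062120
Convexity effect: ½·C·(Δy)² = 0.5 × 182.76 × (0.004)² = +0.00146208
ΔP/P ≈ -0.062120 + 0.00146208 = -0.06065792
= -6.065792%.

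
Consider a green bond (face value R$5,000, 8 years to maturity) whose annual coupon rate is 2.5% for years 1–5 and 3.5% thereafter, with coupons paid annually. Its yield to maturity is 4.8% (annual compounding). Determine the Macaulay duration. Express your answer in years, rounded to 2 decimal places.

Periodic yield y = 0.048. Discount each cash flow and weight by its year:
  t   CF        PV=CF/(1+0.048)^t    t·PV
  1       125.00       119.2748       119.2748
  2       125.00       113.8118       227.6237
  3       125.00       108.5991       325.7973
  4       125.00       103.6251       414.5003
  5       125.00        98.8789       494.3945
  6       175.00       132.0901       792.5408
  7       175.00       126.0402       882.2814
  8     5,175.00     3,556.4777    28,451.8218
  Σ                  4,358.7978    31,708.2345
Price P = Σ PV = 4,358.7978.
Macaulay duration = Σ(t·PV) / P = 31,708.2345 / 4,358.7978 = 7.27454 years.

7.27 years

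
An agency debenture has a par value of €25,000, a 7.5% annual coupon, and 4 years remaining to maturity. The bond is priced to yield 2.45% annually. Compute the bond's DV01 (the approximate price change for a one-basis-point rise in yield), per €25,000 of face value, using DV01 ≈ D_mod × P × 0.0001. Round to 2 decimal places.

€10.56

Periodic yield y = 0.0245.
  t   CF        PV=CF/(1+0.0245)^t    t·PV
  1     1,875.00     1,830.1611     1,830.1611
  2     1,875.00     1,786.3944     3,572.7888
  3     1,875.00     1,743.6744     5,231.0231
  4    26,875.00    24,394.9887    97,579.9550
  Σ                 29,755.2186   108,213.9279
P = 29,755.2186; D_Mac = 3.63681 yrs; D_mod = 3.54983 yrs.
DV01 ≈ 3.54983 × 29,755.2186 × 0.0001 = 10.562609.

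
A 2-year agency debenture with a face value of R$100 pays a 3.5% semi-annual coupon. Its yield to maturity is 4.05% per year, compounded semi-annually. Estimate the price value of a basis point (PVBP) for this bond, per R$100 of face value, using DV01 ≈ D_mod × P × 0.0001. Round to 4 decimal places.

R$0.0189

Periodic yield y = 0.02025.
  t   CF        PV=CF/(1+0.02025)^t    t·PV
  1         1.75         1.7153         1.7153
  2         1.75         1.6812         3.3624
  3         1.75         1.6479         4.9436
  4       101.75        93.9092       375.6367
  Σ                     98.9535       385.6579
P = 98.9535; D_Mac = 3.89737 half-year periods = 1.94868 yrs; D_mod = 1.91000 yrs.
DV01 ≈ 1.91000 × 98.9535 × 0.0001 = 0.018900.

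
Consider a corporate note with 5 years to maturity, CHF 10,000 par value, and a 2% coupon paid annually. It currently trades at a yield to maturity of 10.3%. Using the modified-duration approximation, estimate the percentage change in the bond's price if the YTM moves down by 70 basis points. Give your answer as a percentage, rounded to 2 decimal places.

+3.02%

Periodic yield y = 0.103. Modified duration first:
  t   CF        PV=CF/(1+0.103)^t    t·PV
  1       200.00       181.3237       181.3237
  2       200.00       164.3914       328.7827
  3       200.00       149.0402       447.1206
  4       200.00       135.1226       540.4903
  5    10,200.00     6,247.7351    31,238.6757
  Σ                  6,877.6129    32,736.3930
P = 6,877.6129; D_Mac = 4.75985 yrs; D_mod = 4.75985/(1+0.103) = 4.31537 yrs.
ΔP/P ≈ -D_mod · Δy = -4.31537 × (-0.007) = +0.030208 = +3.0208%.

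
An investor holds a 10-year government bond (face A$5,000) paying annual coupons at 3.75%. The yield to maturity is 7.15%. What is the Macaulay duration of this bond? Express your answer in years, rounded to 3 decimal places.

8.263 years

Periodic yield y = 0.0715. Discount each cash flow and weight by its year:
  t   CF        PV=CF/(1+0.0715)^t    t·PV
  1       187.50       174.9883       174.9883
  2       187.50       163.3116       326.6231
  3       187.50       152.4140       457.2419
  4       187.50       142.2435       568.9742
  5       187.50       132.7518       663.7590
  6       187.50       123.8934       743.3605
  7       187.50       115.6261       809.3830
  8       187.50       107.9105       863.2843
  9       187.50       100.7098       906.3881
  10    5,187.50     2,600.3772    26,003.7724
  Σ                  3,814.2263    31,517.7748
Price P = Σ PV = 3,814.2263.
Macaulay duration = Σ(t·PV) / P = 31,517.7748 / 3,814.2263 = 8.26322 years.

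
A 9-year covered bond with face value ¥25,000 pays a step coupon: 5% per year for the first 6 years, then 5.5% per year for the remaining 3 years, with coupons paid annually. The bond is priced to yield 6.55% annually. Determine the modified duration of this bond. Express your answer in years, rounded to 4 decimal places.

Periodic yield y = 0.0655. First find Macaulay duration:
  t   CF        PV=CF/(1+0.0655)^t    t·PV
  1     1,250.00     1,173.1581     1,173.1581
  2     1,250.00     1,101.0400     2,202.0800
  3     1,250.00     1,033.3553     3,100.0658
  4     1,250.00       969.8313     3,879.3252
  5     1,250.00       910.2124     4,551.0619
  6     1,250.00       854.2585     5,125.5508
  7     1,375.00       881.9186     6,173.4305
  8     1,375.00       827.7040     6,621.6322
  9    26,375.00    14,900.8616   134,107.7547
  Σ                 22,652.3399   166,934.0592
P = 22,652.3399; Macaulay duration = 166,934.0592 / 22,652.3399 = 7.36940 years.
Modified duration = D_Mac / (1 + y) = 7.36940 / 1.0655 = 6.91637 years.

6.9164 years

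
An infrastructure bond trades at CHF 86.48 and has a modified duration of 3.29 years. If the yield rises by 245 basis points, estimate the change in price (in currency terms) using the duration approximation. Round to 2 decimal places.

Duration approximation: ΔP/P ≈ -D_mod · Δy = -3.29 × (+0.0245) = -0.080605.
ΔP ≈ 86.48 × (-0.080605) = -6.9707204.

-CHF 6.97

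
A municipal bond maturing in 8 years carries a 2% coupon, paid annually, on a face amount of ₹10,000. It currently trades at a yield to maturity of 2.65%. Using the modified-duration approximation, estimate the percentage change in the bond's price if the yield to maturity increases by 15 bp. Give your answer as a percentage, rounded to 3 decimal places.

-1.090%

Periodic yield y = 0.0265. Modified duration first:
  t   CF        PV=CF/(1+0.0265)^t    t·PV
  1       200.00       194.8368       194.8368
  2       200.00       189.8069       379.6139
  3       200.00       184.9069       554.7207
  4       200.00       180.1334       720.5335
  5       200.00       175.4831       877.4154
  6       200.00       170.9528     1,025.7169
  7       200.00       166.5395     1,165.7767
  8    10,200.00     8,274.2482    66,193.9853
  Σ                  9,536.9076    71,112.5992
P = 9,536.9076; D_Mac = 7.45657 yrs; D_mod = 7.45657/(1+0.0265) = 7.26407 yrs.
ΔP/P ≈ -D_mod · Δy = -7.26407 × (+0.0015) = -0.010896 = -1.0896%.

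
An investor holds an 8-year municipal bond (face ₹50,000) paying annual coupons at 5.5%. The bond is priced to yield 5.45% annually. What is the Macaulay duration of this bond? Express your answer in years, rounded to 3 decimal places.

6.685 years

Periodic yield y = 0.0545. Discount each cash flow and weight by its year:
  t   CF        PV=CF/(1+0.0545)^t    t·PV
  1     2,750.00     2,607.8710     2,607.8710
  2     2,750.00     2,473.0877     4,946.1755
  3     2,750.00     2,345.2705     7,035.8115
  4     2,750.00     2,224.0593     8,896.2371
  5     2,750.00     2,109.1126    10,545.5632
  6     2,750.00     2,000.1068    12,000.6409
  7     2,750.00     1,896.7348    13,277.1434
  8    52,750.00    34,502.4386   276,019.5086
  Σ                 50,158.6813   335,328.9512
Price P = Σ PV = 50,158.6813.
Macaulay duration = Σ(t·PV) / P = 335,328.9512 / 50,158.6813 = 6.68536 years.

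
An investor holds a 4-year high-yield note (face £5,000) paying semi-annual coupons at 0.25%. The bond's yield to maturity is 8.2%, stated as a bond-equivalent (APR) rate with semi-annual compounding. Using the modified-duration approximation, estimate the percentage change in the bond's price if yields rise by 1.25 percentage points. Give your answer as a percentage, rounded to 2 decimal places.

-4.78%

Periodic yield y = 0.041. Modified duration first:
  t   CF        PV=CF/(1+0.041)^t    t·PV
  1         6.25         6.0038         6.0038
  2         6.25         5.7674        11.5348
  3         6.25         5.5402        16.6207
  4         6.25         5.3220        21.2881
  5         6.25         5.1124        25.5621
  6         6.25         4.9111        29.4664
  7         6.25         4.7176        33.0235
  8     5,006.25     3,630.0006    29,040.0048
  Σ                  3,667.3752    29,183.5042
P = 3,667.3752; D_Mac = 7.95760 half-year periods = 3.97880 yrs; D_mod = 3.97880/(1+0.041) = 3.82209 yrs.
ΔP/P ≈ -D_mod · Δy = -3.82209 × (+0.0125) = -0.047776 = -4.7776%.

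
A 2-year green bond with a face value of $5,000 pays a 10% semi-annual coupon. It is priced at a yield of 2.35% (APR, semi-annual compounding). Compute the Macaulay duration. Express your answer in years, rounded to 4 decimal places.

1.8719 years

Periodic yield y = 0.01175. Discount each cash flow and weight by its period:
  t   CF        PV=CF/(1+0.01175)^t    t·PV
  1       250.00       247.0966       247.0966
  2       250.00       244.2269       488.4539
  3       250.00       241.3906       724.1718
  4     5,250.00     5,010.3314    20,041.3255
  Σ                  5,743.0456    21,501.0479
Price P = Σ PV = 5,743.0456.
Macaulay duration = Σ(t·PV) / P = 21,501.0479 / 5,743.0456 = 3.74384 half-year periods.
In years: 3.74384 / 2 = 1.87192 years.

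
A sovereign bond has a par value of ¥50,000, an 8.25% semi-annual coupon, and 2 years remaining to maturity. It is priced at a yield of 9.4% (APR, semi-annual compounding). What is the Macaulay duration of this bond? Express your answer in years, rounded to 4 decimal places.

Periodic yield y = 0.047. Discount each cash flow and weight by its period:
  t   CF        PV=CF/(1+0.047)^t    t·PV
  1     2,062.50     1,969.9140     1,969.9140
  2     2,062.50     1,881.4843     3,762.9686
  3     2,062.50     1,797.0241     5,391.0724
  4    52,062.50    43,324.9721   173,299.8885
  Σ                 48,973.3946   184,423.8436
Price P = Σ PV = 48,973.3946.
Macaulay duration = Σ(t·PV) / P = 184,423.8436 / 48,973.3946 = 3.76580 half-year periods.
In years: 3.76580 / 2 = 1.88290 years.

1.8829 years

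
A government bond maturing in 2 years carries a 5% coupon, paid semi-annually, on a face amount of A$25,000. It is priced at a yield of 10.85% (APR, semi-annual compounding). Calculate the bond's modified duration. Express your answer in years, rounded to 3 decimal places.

1.824 years

Periodic yield y = 0.05425. First find Macaulay duration:
  t   CF        PV=CF/(1+0.05425)^t    t·PV
  1       625.00       592.8385       592.8385
  2       625.00       562.3320     1,124.6640
  3       625.00       533.3953     1,600.1859
  4    25,625.00    20,743.8534    82,975.4137
  Σ                 22,432.4193    86,293.1022
P = 22,432.4193; Macaulay duration = 86,293.1022 / 22,432.4193 = 3.84680 half-year periods = 1.92340 years.
Modified duration = D_Mac / (1 + y) = 1.92340 / 1.05425 = 1.82443 years.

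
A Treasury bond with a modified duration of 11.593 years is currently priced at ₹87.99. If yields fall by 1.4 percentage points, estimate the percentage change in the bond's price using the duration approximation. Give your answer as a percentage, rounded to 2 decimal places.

Duration approximation: ΔP/P ≈ -D_mod · Δy = -11.593 × (-0.014) = +0.162302.
As a percentage: +16.2302%.

+16.23%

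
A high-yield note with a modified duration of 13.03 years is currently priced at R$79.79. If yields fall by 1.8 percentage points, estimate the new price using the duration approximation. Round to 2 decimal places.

Duration approximation: ΔP/P ≈ -D_mod · Δy = -13.03 × (-0.018) = +0.234540.
New price ≈ 79.79 × (1 + 0.234540) = 98.5039466.

R$98.50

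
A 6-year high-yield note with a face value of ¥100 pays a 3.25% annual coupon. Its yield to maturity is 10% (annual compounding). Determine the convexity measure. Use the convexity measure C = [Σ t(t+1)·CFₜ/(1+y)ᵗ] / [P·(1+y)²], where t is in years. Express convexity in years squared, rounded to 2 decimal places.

With y = 0.1:
  t   CF        PV=CF/(1+0.1)^t    t·PV        t(t+1)·PV
  1         3.25         2.9545         2.9545           5.9091
  2         3.25         2.6860         5.3719          16.1157
  3         3.25         2.4418         7.3253          29.3013
  4         3.25         2.2198         8.8792          44.3959
  5         3.25         2.0180        10.0900          60.5398
  6       103.25        58.2819       349.6916       2,447.8412
  Σ                     70.6020       384.3125       2,604.1030
P = 70.6020.
Convexity = Σ t(t+1)·PV / [P·(1+y)²] = 2,604.1030 / (70.6020 × 1.210000) = 30.48287.

30.48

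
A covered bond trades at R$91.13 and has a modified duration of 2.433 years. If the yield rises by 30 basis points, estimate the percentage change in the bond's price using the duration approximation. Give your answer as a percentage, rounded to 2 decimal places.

Duration approximation: ΔP/P ≈ -D_mod · Δy = -2.433 × (+0.003) = -0.007299.
As a percentage: -0.7299%.

-0.73%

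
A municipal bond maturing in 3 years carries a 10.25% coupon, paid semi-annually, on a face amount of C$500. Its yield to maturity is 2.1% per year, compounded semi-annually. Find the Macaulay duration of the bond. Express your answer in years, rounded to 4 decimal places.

Periodic yield y = 0.0105. Discount each cash flow and weight by its period:
  t   CF        PV=CF/(1+0.0105)^t    t·PV
  1       25.625        25.3587        25.3587
  2       25.625        25.0952        50.1905
  3       25.625        24.8345        74.5034
  4       25.625        24.5764        98.3057
  5       25.625        24.3210       121.6052
  6      525.625       493.6943     2,962.1658
  Σ                    617.8802     3,332.1293
Price P = Σ PV = 617.8802.
Macaulay duration = Σ(t·PV) / P = 3,332.1293 / 617.8802 = 5.39284 half-year periods.
In years: 5.39284 / 2 = 2.69642 years.

2.6964 years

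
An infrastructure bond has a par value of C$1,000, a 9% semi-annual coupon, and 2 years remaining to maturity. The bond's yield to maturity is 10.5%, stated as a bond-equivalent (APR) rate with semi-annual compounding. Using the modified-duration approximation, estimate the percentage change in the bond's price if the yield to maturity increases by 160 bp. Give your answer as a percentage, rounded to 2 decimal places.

Periodic yield y = 0.0525. Modified duration first:
  t   CF        PV=CF/(1+0.0525)^t    t·PV
  1        45.00        42.7553        42.7553
  2        45.00        40.6227        81.2453
  3        45.00        38.5963       115.7890
  4     1,045.00       851.5847     3,406.3390
  Σ                    973.5591     3,646.1287
P = 973.5591; D_Mac = 3.74515 half-year periods = 1.87258 yrs; D_mod = 1.87258/(1+0.0525) = 1.77917 yrs.
ΔP/P ≈ -D_mod · Δy = -1.77917 × (+0.016) = -0.028467 = -2.8467%.

-2.85%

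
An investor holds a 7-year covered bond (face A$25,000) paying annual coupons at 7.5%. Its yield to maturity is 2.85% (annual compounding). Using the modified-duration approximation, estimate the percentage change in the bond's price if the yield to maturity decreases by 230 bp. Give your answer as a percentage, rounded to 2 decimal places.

Periodic yield y = 0.0285. Modified duration first:
  t   CF        PV=CF/(1+0.0285)^t    t·PV
  1     1,875.00     1,823.0433     1,823.0433
  2     1,875.00     1,772.5263     3,545.0525
  3     1,875.00     1,723.4091     5,170.2273
  4     1,875.00     1,675.6530     6,702.6120
  5     1,875.00     1,629.2202     8,146.1011
  6     1,875.00     1,584.0741     9,504.4447
  7    26,875.00    22,075.8991   154,531.2938
  Σ                 32,283.8251   189,422.7747
P = 32,283.8251; D_Mac = 5.86742 yrs; D_mod = 5.86742/(1+0.0285) = 5.70483 yrs.
ΔP/P ≈ -D_mod · Δy = -5.70483 × (-0.023) = +0.131211 = +13.1211%.

+13.12%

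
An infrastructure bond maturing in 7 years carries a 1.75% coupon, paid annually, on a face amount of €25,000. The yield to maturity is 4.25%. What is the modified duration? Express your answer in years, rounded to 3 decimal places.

6.343 years

Periodic yield y = 0.0425. First find Macaulay duration:
  t   CF        PV=CF/(1+0.0425)^t    t·PV
  1       437.50       419.6643       419.6643
  2       437.50       402.5557       805.1113
  3       437.50       386.1445     1,158.4335
  4       437.50       370.4024     1,481.6096
  5       437.50       355.3021     1,776.5104
  6       437.50       340.8173     2,044.9040
  7    25,437.50    19,008.2433   133,057.7028
  Σ                 21,283.1295   140,743.9359
P = 21,283.1295; Macaulay duration = 140,743.9359 / 21,283.1295 = 6.61293 years.
Modified duration = D_Mac / (1 + y) = 6.61293 / 1.0425 = 6.34334 years.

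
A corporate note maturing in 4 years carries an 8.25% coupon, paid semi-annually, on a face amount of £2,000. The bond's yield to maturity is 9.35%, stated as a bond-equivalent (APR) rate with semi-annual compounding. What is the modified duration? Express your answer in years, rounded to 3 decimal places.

3.321 years

Periodic yield y = 0.04675. First find Macaulay duration:
  t   CF        PV=CF/(1+0.04675)^t    t·PV
  1        82.50        78.8154        78.8154
  2        82.50        75.2953       150.5906
  3        82.50        71.9325       215.7974
  4        82.50        68.7198       274.8793
  5        82.50        65.6507       328.2533
  6        82.50        62.7186       376.3114
  7        82.50        59.9174       419.4220
  8     2,082.50     1,444.9115    11,559.2922
  Σ                  1,927.9612    13,403.3617
P = 1,927.9612; Macaulay duration = 13,403.3617 / 1,927.9612 = 6.95209 half-year periods = 3.47605 years.
Modified duration = D_Mac / (1 + y) = 3.47605 / 1.04675 = 3.32080 years.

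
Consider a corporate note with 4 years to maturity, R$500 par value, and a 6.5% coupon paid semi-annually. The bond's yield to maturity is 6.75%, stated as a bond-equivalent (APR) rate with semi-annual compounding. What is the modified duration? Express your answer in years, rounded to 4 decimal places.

3.4669 years

Periodic yield y = 0.03375. First find Macaulay duration:
  t   CF        PV=CF/(1+0.03375)^t    t·PV
  1        16.25        15.7195        15.7195
  2        16.25        15.2063        30.4125
  3        16.25        14.7098        44.1294
  4        16.25        14.2296        56.9182
  5        16.25        13.7650        68.8249
  6        16.25        13.3156        79.8935
  7        16.25        12.8809        90.1660
  8       516.25       395.8548     3,166.8382
  Σ                    495.6813     3,552.9022
P = 495.6813; Macaulay duration = 3,552.9022 / 495.6813 = 7.16772 half-year periods = 3.58386 years.
Modified duration = D_Mac / (1 + y) = 3.58386 / 1.03375 = 3.46685 years.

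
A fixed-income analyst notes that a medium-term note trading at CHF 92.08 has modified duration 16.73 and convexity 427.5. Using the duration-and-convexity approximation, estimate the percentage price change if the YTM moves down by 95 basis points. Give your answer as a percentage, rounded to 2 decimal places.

+17.82%

Duration effect: -D_mod·Δy = -16.73 × (-0.0095) = +0.158935
Convexity effect: ½·C·(Δy)² = 0.5 × 427.5 × (-0.0095)² = +0.0192909375
ΔP/P ≈ +0.158935 + 0.0192909375 = +0.1782259375
= +17.82259375%.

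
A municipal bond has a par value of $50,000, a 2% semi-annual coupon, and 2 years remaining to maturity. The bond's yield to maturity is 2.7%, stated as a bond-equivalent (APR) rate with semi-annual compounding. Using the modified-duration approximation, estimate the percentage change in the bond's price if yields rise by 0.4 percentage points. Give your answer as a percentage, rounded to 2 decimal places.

Periodic yield y = 0.0135. Modified duration first:
  t   CF        PV=CF/(1+0.0135)^t    t·PV
  1       500.00       493.3399       493.3399
  2       500.00       486.7685       973.5371
  3       500.00       480.2847     1,440.8541
  4    50,500.00    47,862.6087   191,450.4349
  Σ                 49,323.0019   194,358.1660
P = 49,323.0019; D_Mac = 3.94052 half-year periods = 1.97026 yrs; D_mod = 1.97026/(1+0.0135) = 1.94401 yrs.
ΔP/P ≈ -D_mod · Δy = -1.94401 × (+0.004) = -0.007776 = -0.7776%.

-0.78%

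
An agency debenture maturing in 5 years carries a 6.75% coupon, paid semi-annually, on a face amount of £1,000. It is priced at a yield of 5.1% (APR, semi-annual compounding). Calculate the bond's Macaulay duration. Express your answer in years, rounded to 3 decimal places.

4.353 years

Periodic yield y = 0.0255. Discount each cash flow and weight by its period:
  t   CF        PV=CF/(1+0.0255)^t    t·PV
  1        33.75        32.9108        32.9108
  2        33.75        32.0924        64.1848
  3        33.75        31.2944        93.8832
  4        33.75        30.5162       122.0650
  5        33.75        29.7574       148.7872
  6        33.75        29.0175       174.1049
  7        33.75        28.2959       198.0716
  8        33.75        27.5923       220.7387
  9        33.75        26.9062       242.1560
  10    1,033.75       803.6351     8,036.3506
  Σ                  1,072.0183     9,333.2528
Price P = Σ PV = 1,072.0183.
Macaulay duration = Σ(t·PV) / P = 9,333.2528 / 1,072.0183 = 8.70624 half-year periods.
In years: 8.70624 / 2 = 4.35312 years.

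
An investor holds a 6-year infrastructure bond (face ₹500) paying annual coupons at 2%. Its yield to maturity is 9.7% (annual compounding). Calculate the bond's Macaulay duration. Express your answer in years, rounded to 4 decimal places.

5.6323 years

Periodic yield y = 0.097. Discount each cash flow and weight by its year:
  t   CF        PV=CF/(1+0.097)^t    t·PV
  1        10.00         9.1158         9.1158
  2        10.00         8.3097        16.6195
  3        10.00         7.5750        22.7249
  4        10.00         6.9052        27.6206
  5        10.00         6.2946        31.4729
  6       510.00       292.6378     1,755.8267
  Σ                    330.8380     1,863.3804
Price P = Σ PV = 330.8380.
Macaulay duration = Σ(t·PV) / P = 1,863.3804 / 330.8380 = 5.63230 years.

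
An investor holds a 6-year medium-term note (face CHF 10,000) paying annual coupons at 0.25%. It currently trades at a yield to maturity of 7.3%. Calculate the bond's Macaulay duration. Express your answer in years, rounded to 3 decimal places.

5.952 years

Periodic yield y = 0.073. Discount each cash flow and weight by its year:
  t   CF        PV=CF/(1+0.073)^t    t·PV
  1        25.00        23.2992        23.2992
  2        25.00        21.7140        43.4281
  3        25.00        20.2368        60.7103
  4        25.00        18.8600        75.4399
  5        25.00        17.5769        87.8843
  6    10,025.00     6,568.8002    39,412.8009
  Σ                  6,670.4869    39,703.5627
Price P = Σ PV = 6,670.4869.
Macaulay duration = Σ(t·PV) / P = 39,703.5627 / 6,670.4869 = 5.95212 years.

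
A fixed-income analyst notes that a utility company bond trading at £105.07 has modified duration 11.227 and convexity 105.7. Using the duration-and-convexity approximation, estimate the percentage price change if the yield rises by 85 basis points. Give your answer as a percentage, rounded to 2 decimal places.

Duration effect: -D_mod·Δy = -11.227 × (+0.0085) = -0.0954295
Convexity effect: ½·C·(Δy)² = 0.5 × 105.7 × (0.0085)² = +0.0038184125
ΔP/P ≈ -0.0954295 + 0.0038184125 = -0.0916110875
= -9.16110875%.

-9.16%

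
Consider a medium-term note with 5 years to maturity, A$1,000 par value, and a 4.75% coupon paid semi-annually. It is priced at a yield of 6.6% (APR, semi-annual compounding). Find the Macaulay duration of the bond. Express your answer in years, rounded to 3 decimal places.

Periodic yield y = 0.033. Discount each cash flow and weight by its period:
  t   CF        PV=CF/(1+0.033)^t    t·PV
  1        23.75        22.9913        22.9913
  2        23.75        22.2568        44.5136
  3        23.75        21.5458        64.6374
  4        23.75        20.8575        83.4300
  5        23.75        20.1912       100.9560
  6        23.75        19.5462       117.2770
  7        23.75        18.9218       132.4523
  8        23.75        18.3173       146.5383
  9        23.75        17.7321       159.5891
  10    1,023.75       739.9301     7,399.3011
  Σ                    922.2900     8,271.6860
Price P = Σ PV = 922.2900.
Macaulay duration = Σ(t·PV) / P = 8,271.6860 / 922.2900 = 8.96864 half-year periods.
In years: 8.96864 / 2 = 4.48432 years.

4.484 years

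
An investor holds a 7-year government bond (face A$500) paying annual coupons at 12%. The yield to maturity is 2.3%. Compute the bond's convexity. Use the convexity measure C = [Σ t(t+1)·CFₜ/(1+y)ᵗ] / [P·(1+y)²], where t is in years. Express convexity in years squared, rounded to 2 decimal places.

With y = 0.023:
  t   CF        PV=CF/(1+0.023)^t    t·PV        t(t+1)·PV
  1        60.00        58.6510        58.6510         117.3021
  2        60.00        57.3324       114.6648         343.9943
  3        60.00        56.0434       168.1302         672.5206
  4        60.00        54.7834       219.1335       1,095.6673
  5        60.00        53.5517       267.7584       1,606.5503
  6        60.00        52.3477       314.0861       2,198.6026
  7       560.00       477.5937     3,343.1559      26,745.2473
  Σ                    810.3032     4,485.5798      32,779.8845
P = 810.3032.
Convexity = Σ t(t+1)·PV / [P·(1+y)²] = 32,779.8845 / (810.3032 × 1.046529) = 38.65526.

38.66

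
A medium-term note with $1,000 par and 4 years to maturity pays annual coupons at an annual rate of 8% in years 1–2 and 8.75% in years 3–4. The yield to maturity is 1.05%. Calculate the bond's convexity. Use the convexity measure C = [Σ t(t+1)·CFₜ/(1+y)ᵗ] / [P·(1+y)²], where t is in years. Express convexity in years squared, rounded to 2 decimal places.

17.15

With y = 0.0105:
  t   CF        PV=CF/(1+0.0105)^t    t·PV        t(t+1)·PV
  1        80.00        79.1687        79.1687         158.3375
  2        80.00        78.3461       156.6922         470.0766
  3        87.50        84.8006       254.4019       1,017.6076
  4     1,087.50     1,042.9992     4,171.9970      20,859.9849
  Σ                  1,285.3147     4,662.2598      22,506.0065
P = 1,285.3147.
Convexity = Σ t(t+1)·PV / [P·(1+y)²] = 22,506.0065 / (1,285.3147 × 1.021110) = 17.14811.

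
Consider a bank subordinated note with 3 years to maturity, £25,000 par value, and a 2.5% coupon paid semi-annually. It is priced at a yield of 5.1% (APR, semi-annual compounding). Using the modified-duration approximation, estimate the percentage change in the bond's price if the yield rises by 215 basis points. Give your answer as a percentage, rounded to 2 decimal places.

-6.09%

Periodic yield y = 0.0255. Modified duration first:
  t   CF        PV=CF/(1+0.0255)^t    t·PV
  1       312.50       304.7294       304.7294
  2       312.50       297.1520       594.3040
  3       312.50       289.7631       869.2892
  4       312.50       282.5578     1,130.2314
  5       312.50       275.5318     1,377.6589
  6    25,312.50    21,763.1148   130,578.6886
  Σ                 23,212.8489   134,854.9015
P = 23,212.8489; D_Mac = 5.80949 half-year periods = 2.90475 yrs; D_mod = 2.90475/(1+0.0255) = 2.83252 yrs.
ΔP/P ≈ -D_mod · Δy = -2.83252 × (+0.0215) = -0.060899 = -6.0899%.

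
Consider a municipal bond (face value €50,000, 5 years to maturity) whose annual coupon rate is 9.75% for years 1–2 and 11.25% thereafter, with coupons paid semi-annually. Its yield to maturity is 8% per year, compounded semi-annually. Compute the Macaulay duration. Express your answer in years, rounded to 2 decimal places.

4.10 years

Periodic yield y = 0.04. Discount each cash flow and weight by its period:
  t   CF        PV=CF/(1+0.04)^t    t·PV
  1     2,437.50     2,343.7500     2,343.7500
  2     2,437.50     2,253.6058     4,507.2115
  3     2,437.50     2,166.9286     6,500.7859
  4     2,437.50     2,083.5852     8,334.3409
  5     2,812.50     2,311.6700    11,558.3499
  6     2,812.50     2,222.7596    13,336.5576
  7     2,812.50     2,137.2688    14,960.8819
  8     2,812.50     2,055.0662    16,440.5296
  9     2,812.50     1,976.0252    17,784.2267
  10   52,812.50    35,678.2327   356,782.3267
  Σ                 55,228.8921   452,548.9608
Price P = Σ PV = 55,228.8921.
Macaulay duration = Σ(t·PV) / P = 452,548.9608 / 55,228.8921 = 8.19406 half-year periods.
In years: 8.19406 / 2 = 4.09703 years.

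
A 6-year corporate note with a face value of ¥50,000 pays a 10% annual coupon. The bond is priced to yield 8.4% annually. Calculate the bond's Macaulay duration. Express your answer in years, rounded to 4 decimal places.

Periodic yield y = 0.084. Discount each cash flow and weight by its year:
  t   CF        PV=CF/(1+0.084)^t    t·PV
  1     5,000.00     4,612.5461     4,612.5461
  2     5,000.00     4,255.1164     8,510.2327
  3     5,000.00     3,925.3841    11,776.1523
  4     5,000.00     3,621.2030    14,484.8121
  5     5,000.00     3,340.5932    16,702.9660
  6    55,000.00    33,899.0085   203,394.0512
  Σ                 53,653.8513   259,480.7604
Price P = Σ PV = 53,653.8513.
Macaulay duration = Σ(t·PV) / P = 259,480.7604 / 53,653.8513 = 4.83620 years.

4.8362 years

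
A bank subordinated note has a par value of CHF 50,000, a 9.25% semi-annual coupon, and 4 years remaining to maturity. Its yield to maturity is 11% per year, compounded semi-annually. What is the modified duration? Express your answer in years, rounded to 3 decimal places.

Periodic yield y = 0.055. First find Macaulay duration:
  t   CF        PV=CF/(1+0.055)^t    t·PV
  1     2,312.50     2,191.9431     2,191.9431
  2     2,312.50     2,077.6712     4,155.3424
  3     2,312.50     1,969.3566     5,908.0698
  4     2,312.50     1,866.6887     7,466.7549
  5     2,312.50     1,769.3732     8,846.8660
  6     2,312.50     1,677.1310    10,062.7859
  7     2,312.50     1,589.6976    11,127.8833
  8    52,312.50    34,086.7659   272,694.1274
  Σ                 47,228.6274   322,453.7728
P = 47,228.6274; Macaulay duration = 322,453.7728 / 47,228.6274 = 6.82751 half-year periods = 3.41375 years.
Modified duration = D_Mac / (1 + y) = 3.41375 / 1.055 = 3.23579 years.

3.236 years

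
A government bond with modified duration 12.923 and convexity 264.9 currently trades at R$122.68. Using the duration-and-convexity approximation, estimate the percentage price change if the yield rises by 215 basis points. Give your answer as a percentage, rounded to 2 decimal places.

-21.66%

Duration effect: -D_mod·Δy = -12.923 × (+0.0215) = -0.2778445
Convexity effect: ½·C·(Δy)² = 0.5 × 264.9 × (0.0215)² = +0.0612250125
ΔP/P ≈ -0.2778445 + 0.0612250125 = -0.2166194875
= -21.66194875%.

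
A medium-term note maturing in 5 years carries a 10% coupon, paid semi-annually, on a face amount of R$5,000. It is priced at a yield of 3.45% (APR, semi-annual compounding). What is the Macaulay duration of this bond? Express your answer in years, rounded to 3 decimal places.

4.186 years

Periodic yield y = 0.01725. Discount each cash flow and weight by its period:
  t   CF        PV=CF/(1+0.01725)^t    t·PV
  1       250.00       245.7606       245.7606
  2       250.00       241.5931       483.1863
  3       250.00       237.4963       712.4890
  4       250.00       233.4690       933.8760
  5       250.00       229.5099     1,147.5497
  6       250.00       225.6180     1,353.7082
  7       250.00       221.7921     1,552.5449
  8       250.00       218.0311     1,744.2487
  9       250.00       214.3338     1,929.0045
  10    5,250.00     4,424.6846    44,246.8459
  Σ                  6,492.2887    54,349.2138
Price P = Σ PV = 6,492.2887.
Macaulay duration = Σ(t·PV) / P = 54,349.2138 / 6,492.2887 = 8.37135 half-year periods.
In years: 8.37135 / 2 = 4.18567 years.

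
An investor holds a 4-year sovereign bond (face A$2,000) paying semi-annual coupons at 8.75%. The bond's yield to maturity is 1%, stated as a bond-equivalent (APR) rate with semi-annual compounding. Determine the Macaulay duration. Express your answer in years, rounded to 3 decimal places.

Periodic yield y = 0.005. Discount each cash flow and weight by its period:
  t   CF        PV=CF/(1+0.005)^t    t·PV
  1        87.50        87.0647        87.0647
  2        87.50        86.6315       173.2630
  3        87.50        86.2005       258.6015
  4        87.50        85.7717       343.0866
  5        87.50        85.3449       426.7247
  6        87.50        84.9203       509.5220
  7        87.50        84.4978       591.4849
  8     2,087.50     2,005.8479    16,046.7829
  Σ                  2,606.2793    18,436.5304
Price P = Σ PV = 2,606.2793.
Macaulay duration = Σ(t·PV) / P = 18,436.5304 / 2,606.2793 = 7.07389 half-year periods.
In years: 7.07389 / 2 = 3.53694 years.

3.537 years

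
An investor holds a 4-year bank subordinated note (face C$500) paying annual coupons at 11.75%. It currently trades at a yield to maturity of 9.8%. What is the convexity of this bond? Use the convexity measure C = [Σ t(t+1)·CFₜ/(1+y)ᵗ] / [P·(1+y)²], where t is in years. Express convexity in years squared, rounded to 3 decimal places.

With y = 0.098:
  t   CF        PV=CF/(1+0.098)^t    t·PV        t(t+1)·PV
  1        58.75        53.5064        53.5064         107.0128
  2        58.75        48.7308        97.4615         292.3846
  3        58.75        44.3814       133.1442         532.5766
  4       558.75       384.4219     1,537.6878       7,688.4390
  Σ                    531.0405     1,821.7998       8,620.4129
P = 531.0405.
Convexity = Σ t(t+1)·PV / [P·(1+y)²] = 8,620.4129 / (531.0405 × 1.205604) = 13.46467.

13.465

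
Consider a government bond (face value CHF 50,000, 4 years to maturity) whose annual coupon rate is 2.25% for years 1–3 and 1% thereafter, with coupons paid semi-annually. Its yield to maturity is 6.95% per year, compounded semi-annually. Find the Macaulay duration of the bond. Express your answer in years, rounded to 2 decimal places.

Periodic yield y = 0.03475. Discount each cash flow and weight by its period:
  t   CF        PV=CF/(1+0.03475)^t    t·PV
  1       562.50       543.6096       543.6096
  2       562.50       525.3535     1,050.7071
  3       562.50       507.7106     1,523.1318
  4       562.50       490.6601     1,962.6406
  5       562.50       474.1823     2,370.9116
  6       562.50       458.2579     2,749.5471
  7       250.00       196.8303     1,377.8121
  8    50,250.00    38,234.2509   305,874.0070
  Σ                 41,430.8552   317,452.3668
Price P = Σ PV = 41,430.8552.
Macaulay duration = Σ(t·PV) / P = 317,452.3668 / 41,430.8552 = 7.66222 half-year periods.
In years: 7.66222 / 2 = 3.83111 years.

3.83 years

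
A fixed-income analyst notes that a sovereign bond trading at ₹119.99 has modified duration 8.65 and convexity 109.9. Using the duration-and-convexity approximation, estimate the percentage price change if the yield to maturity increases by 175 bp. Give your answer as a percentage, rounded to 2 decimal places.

-13.45%

Duration effect: -D_mod·Δy = -8.65 × (+0.0175) = -0.151375
Convexity effect: ½·C·(Δy)² = 0.5 × 109.9 × (0.0175)² = +0.0168284375
ΔP/P ≈ -0.151375 + 0.0168284375 = -0.1345465625
= -13.45465625%.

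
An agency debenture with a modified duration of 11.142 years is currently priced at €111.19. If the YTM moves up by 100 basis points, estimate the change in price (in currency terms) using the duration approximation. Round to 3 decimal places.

Duration approximation: ΔP/P ≈ -D_mod · Δy = -11.142 × (+0.01) = -0.111420.
ΔP ≈ 111.19 × (-0.111420) = -12.3887898.

-€12.389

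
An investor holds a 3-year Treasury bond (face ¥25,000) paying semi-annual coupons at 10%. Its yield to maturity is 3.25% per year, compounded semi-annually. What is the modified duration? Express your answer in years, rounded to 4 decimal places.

Periodic yield y = 0.01625. First find Macaulay duration:
  t   CF        PV=CF/(1+0.01625)^t    t·PV
  1     1,250.00     1,230.0123     1,230.0123
  2     1,250.00     1,210.3442     2,420.6884
  3     1,250.00     1,190.9906     3,572.9718
  4     1,250.00     1,171.9465     4,687.7859
  5     1,250.00     1,153.2069     5,766.0343
  6    26,250.00    23,830.1050   142,980.6301
  Σ                 29,786.6055   160,658.1229
P = 29,786.6055; Macaulay duration = 160,658.1229 / 29,786.6055 = 5.39364 half-year periods = 2.69682 years.
Modified duration = D_Mac / (1 + y) = 2.69682 / 1.01625 = 2.65370 years.

2.6537 years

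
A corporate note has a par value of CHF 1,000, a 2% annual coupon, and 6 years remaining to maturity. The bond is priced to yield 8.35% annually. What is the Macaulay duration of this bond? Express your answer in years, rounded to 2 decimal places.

5.65 years

Periodic yield y = 0.0835. Discount each cash flow and weight by its year:
  t   CF        PV=CF/(1+0.0835)^t    t·PV
  1        20.00        18.4587        18.4587
  2        20.00        17.0362        34.0724
  3        20.00        15.7233        47.1699
  4        20.00        14.5116        58.0463
  5        20.00        13.3932        66.9662
  6     1,020.00       630.4152     3,782.4912
  Σ                    709.5382     4,007.2046
Price P = Σ PV = 709.5382.
Macaulay duration = Σ(t·PV) / P = 4,007.2046 / 709.5382 = 5.64762 years.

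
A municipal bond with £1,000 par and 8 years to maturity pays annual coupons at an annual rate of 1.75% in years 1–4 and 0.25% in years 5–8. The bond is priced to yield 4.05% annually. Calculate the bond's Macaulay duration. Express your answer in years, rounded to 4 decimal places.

Periodic yield y = 0.0405. Discount each cash flow and weight by its year:
  t   CF        PV=CF/(1+0.0405)^t    t·PV
  1        17.50        16.8188        16.8188
  2        17.50        16.1642        32.3284
  3        17.50        15.5350        46.6051
  4        17.50        14.9303        59.7214
  5         2.50         2.0499        10.2494
  6         2.50         1.9701        11.8206
  7         2.50         1.8934        13.2539
  8     1,002.50       729.7056     5,837.6451
  Σ                    799.0674     6,028.4427
Price P = Σ PV = 799.0674.
Macaulay duration = Σ(t·PV) / P = 6,028.4427 / 799.0674 = 7.54435 years.

7.5443 years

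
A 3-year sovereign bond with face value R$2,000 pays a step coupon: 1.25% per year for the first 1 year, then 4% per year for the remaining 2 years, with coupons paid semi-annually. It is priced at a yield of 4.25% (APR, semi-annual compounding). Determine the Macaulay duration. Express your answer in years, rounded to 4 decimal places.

2.9143 years

Periodic yield y = 0.02125. Discount each cash flow and weight by its period:
  t   CF        PV=CF/(1+0.02125)^t    t·PV
  1        12.50        12.2399        12.2399
  2        12.50        11.9852        23.9704
  3        40.00        37.5547       112.6640
  4        40.00        36.7732       147.0929
  5        40.00        36.0081       180.0403
  6     2,040.00     1,798.1990    10,789.1940
  Σ                  1,932.7600    11,265.2014
Price P = Σ PV = 1,932.7600.
Macaulay duration = Σ(t·PV) / P = 11,265.2014 / 1,932.7600 = 5.82856 half-year periods.
In years: 5.82856 / 2 = 2.91428 years.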